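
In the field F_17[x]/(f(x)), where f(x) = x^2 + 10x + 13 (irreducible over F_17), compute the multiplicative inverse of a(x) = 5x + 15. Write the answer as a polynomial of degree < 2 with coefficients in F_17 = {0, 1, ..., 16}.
a(x)^(-1) ≡ 3x + 4 (mod f(x))

Since f is irreducible over F_17, F_17[x]/(f) is a field and a(x) ≠ 0 has an inverse. Apply the extended Euclidean algorithm to f(x) and a(x) in F_17[x]: f(x) = (7x + 15)·a(x) + (9). The last nonzero remainder is the constant 9 = gcd(f, a) in F_17. Back-substituting through the division chain expresses 9 = s(x)·a(x) + t(x)·f(x) with s(x) ≡ 10x + 2 (mod f), so (10x + 2)·a(x) ≡ 9 (mod f). Multiplying by 9^(-1) ≡ 2 in F_17 gives a(x)^(-1) ≡ 2·(10x + 2) ≡ 3x + 4 (mod f). Check: (5x + 15)·(3x + 4) = 15x^2 + 14x + 9 ≡ 1 (mod x^2 + 10x + 13).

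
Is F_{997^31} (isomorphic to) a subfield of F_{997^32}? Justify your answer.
No: F_{997^31} is not a subfield of F_{997^32}

F_{p^m} embeds in F_{p^n} iff m | n. Here 31 ∤ 32 (since 32 = 1·31 + 1 with remainder 1 ≠ 0), so F_{997^31} is not a subfield of F_{997^32}. Equivalently: if it were, the tower law would give 31 = [F_{997^31}:F_997] dividing [F_{997^32}:F_997] = 32, contradiction.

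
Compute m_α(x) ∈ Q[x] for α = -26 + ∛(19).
m_α(x) = x^3 + 78x^2 + 2028x + 17557

Set β = α + 26 = ∛(19), so β^3 = 19. Then (α + 26)^3 - 19 = 0, i.e. α is a root of g(x) = (x + 26)^3 - 19 = x^3 + 78x^2 + 2028x + 17557. Since g(x) = h(x + 26) where h(x) = x^3 - 19, and h is irreducible over Q (because 19 is not a perfect cube, so h has no rational root, and a monic cubic with no rational root is irreducible), g is also irreducible (irreducibility is preserved under the substitution x → x + 26). Hence m_α(x) = x^3 + 78x^2 + 2028x + 17557.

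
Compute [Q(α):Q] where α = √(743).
[Q(α):Q] = 2

[Q(α):Q] equals the degree of the minimal polynomial of α. Here α^2 = 743 and x^2 - 743 is irreducible (d = 743 is squarefree, ≠ 1, hence not a square), so deg(m_α) = 2. Thus [Q(α):Q] = 2.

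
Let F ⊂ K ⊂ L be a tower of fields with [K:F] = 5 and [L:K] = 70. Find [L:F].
[L:F] = 350

The tower law says that for any tower of field extensions F ⊂ K ⊂ L with finite degrees, [L:F] = [L:K] · [K:F]. Here this gives [L:F] = 70 · 5 = 350.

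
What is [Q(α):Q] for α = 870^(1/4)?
[Q(α):Q] = 4

α is a root of x^4 - 870. By Eisenstein's criterion at the prime p = 2 (which divides the constant term 870 but p^2 = 4 does not, since 870 is squarefree), x^4 - 870 is irreducible over Q. Hence [Q(α):Q] = 4.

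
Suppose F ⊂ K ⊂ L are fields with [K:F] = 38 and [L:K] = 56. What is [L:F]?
[L:F] = 2128

The tower law says that for any tower of field extensions F ⊂ K ⊂ L with finite degrees, [L:F] = [L:K] · [K:F]. Here this gives [L:F] = 56 · 38 = 2128.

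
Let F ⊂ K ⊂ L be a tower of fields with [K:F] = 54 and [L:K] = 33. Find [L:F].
[L:F] = 1782

The tower law says that for any tower of field extensions F ⊂ K ⊂ L with finite degrees, [L:F] = [L:K] · [K:F]. Here this gives [L:F] = 33 · 54 = 1782.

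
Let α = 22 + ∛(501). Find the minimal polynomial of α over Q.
m_α(x) = x^3 - 66x^2 + 1452x - 11149

Set β = α - 22 = ∛(501), so β^3 = 501. Then (α - 22)^3 - 501 = 0, i.e. α is a root of g(x) = (x - 22)^3 - 501 = x^3 - 66x^2 + 1452x - 11149. Since g(x) = h(x - 22) where h(x) = x^3 - 501, and h is irreducible over Q (because 501 is not a perfect cube, so h has no rational root, and a monic cubic with no rational root is irreducible), g is also irreducible (irreducibility is preserved under the substitution x → x - 22). Hence m_α(x) = x^3 - 66x^2 + 1452x - 11149.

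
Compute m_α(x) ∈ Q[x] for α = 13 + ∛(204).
m_α(x) = x^3 - 39x^2 + 507x - 2401

Set β = α - 13 = ∛(204), so β^3 = 204. Then (α - 13)^3 - 204 = 0, i.e. α is a root of g(x) = (x - 13)^3 - 204 = x^3 - 39x^2 + 507x - 2401. Since g(x) = h(x - 13) where h(x) = x^3 - 204, and h is irreducible over Q (because 204 is not a perfect cube, so h has no rational root, and a monic cubic with no rational root is irreducible), g is also irreducible (irreducibility is preserved under the substitution x → x - 13). Hence m_α(x) = x^3 - 39x^2 + 507x - 2401.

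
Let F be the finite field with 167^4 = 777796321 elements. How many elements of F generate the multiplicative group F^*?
There are φ(777796320) = 175577088 primitive elements

F_q^* is cyclic of order q - 1 = 777796320. A cyclic group of order m has exactly φ(m) generators. Here m = 777796320 = 2^5 · 3 · 5 · 7 · 83 · 2789, so the number of primitive elements is φ(777796320) = 175577088.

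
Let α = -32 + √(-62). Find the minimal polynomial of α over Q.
m_α(x) = x^2 + 64x + 1086

From α + 32 = √(-62), squaring gives (α + 32)^2 = -62, i.e. α^2 + 64α + 1024 = -62, so α^2 + 64α + 1086 = 0. The discriminant of x^2 + 64x + 1086 is (64)^2 - 4·(1086) = 4096 - 4344 = -248, and 4·(-62) is not a perfect square in Q since -62 is squarefree and ≠ 1. Hence x^2 + 64x + 1086 is irreducible over Q and is the minimal polynomial of α.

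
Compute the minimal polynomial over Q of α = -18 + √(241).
m_α(x) = x^2 + 36x + 83

From α + 18 = √(241), squaring gives (α + 18)^2 = 241, i.e. α^2 + 36α + 324 = 241, so α^2 + 36α + 83 = 0. The discriminant of x^2 + 36x + 83 is (36)^2 - 4·(83) = 1296 - 332 = 964, and 4·(241) is not a perfect square in Q since 241 is squarefree and ≠ 1. Hence x^2 + 36x + 83 is irreducible over Q and is the minimal polynomial of α.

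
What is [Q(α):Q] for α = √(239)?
[Q(α):Q] = 2

[Q(α):Q] equals the degree of the minimal polynomial of α. Here α^2 = 239 and x^2 - 239 is irreducible (d = 239 is squarefree, ≠ 1, hence not a square), so deg(m_α) = 2. Thus [Q(α):Q] = 2.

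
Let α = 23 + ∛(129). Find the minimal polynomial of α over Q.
m_α(x) = x^3 - 69x^2 + 1587x - 12296

Set β = α - 23 = ∛(129), so β^3 = 129. Then (α - 23)^3 - 129 = 0, i.e. α is a root of g(x) = (x - 23)^3 - 129 = x^3 - 69x^2 + 1587x - 12296. Since g(x) = h(x - 23) where h(x) = x^3 - 129, and h is irreducible over Q (because 129 is not a perfect cube, so h has no rational root, and a monic cubic with no rational root is irreducible), g is also irreducible (irreducibility is preserved under the substitution x → x - 23). Hence m_α(x) = x^3 - 69x^2 + 1587x - 12296.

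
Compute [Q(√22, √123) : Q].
[Q(√22, √123) : Q] = 4

[Q(√22):Q] = 2 (min poly x^2 - 22, irreducible since 22 is squarefree > 1). For the top step, suppose √123 ∈ Q(√22), say √123 = c + d√22 with c, d ∈ Q. Squaring: 123 = c^2 + 22d^2 + 2cd√22. Since √22 ∉ Q this forces 2cd = 0. If d = 0 then √123 = c ∈ Q, contradicting 123 squarefree > 1. If c = 0 then 123 = 22d^2, so 22·123 = (22d)^2 is a perfect square in Q — but 22·123 = 2706 is not a perfect square (since 22 and 123 are distinct squarefree integers). Contradiction. Hence √123 ∉ Q(√22), so x^2 - 123 stays irreducible over Q(√22) and [Q(√22, √123) : Q(√22)] = 2. By the tower law, [Q(√22, √123) : Q] = 2 · 2 = 4.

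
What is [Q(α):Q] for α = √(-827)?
[Q(α):Q] = 2

[Q(α):Q] equals the degree of the minimal polynomial of α. Here α^2 = -827 and x^2 + 827 is irreducible (d = -827 is squarefree, ≠ 1, hence not a square), so deg(m_α) = 2. Thus [Q(α):Q] = 2.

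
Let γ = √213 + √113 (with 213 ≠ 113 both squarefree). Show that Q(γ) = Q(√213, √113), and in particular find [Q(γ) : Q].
[Q(γ) : Q] = 4 (equivalently, Q(γ) = Q(√213, √113))

Obviously Q(γ) ⊆ Q(√213, √113), and [Q(√213, √113):Q] = 4 (since 213, 113 are distinct squarefree integers > 1 with 24069 not a perfect square). To show equality we compute the minimal polynomial of γ. From γ = √213 + √113: γ^2 = 213 + 2√(24069) + 113 = 326 + 2√(24069), so γ^2 - 326 = 2√(24069); squaring, (γ^2 - 326)^2 = 4·24069, i.e. γ^4 - 652γ^2 + 106276 - 96276 = 0, i.e. γ^4 - 652γ^2 + 10000 = 0. So γ is a root of x^4 - 652x^2 + 10000. This polynomial is irreducible over Q: it has no rational root (each ±√213 ± √113 is irrational), and any factorization into two quadratics over Q would force √(24069) ∈ Q (pairing opposite roots) or √213, √113 ∈ Q (other pairings), all impossible. Hence [Q(γ):Q] = 4 = [Q(√213, √113):Q], so Q(γ) = Q(√213, √113).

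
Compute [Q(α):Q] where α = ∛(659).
[Q(α):Q] = 3

The minimal polynomial of α is x^3 - 659, irreducible over Q since 659 is not a perfect cube (so x^3 - 659 has no rational root). Hence [Q(α):Q] = deg(m_α) = 3.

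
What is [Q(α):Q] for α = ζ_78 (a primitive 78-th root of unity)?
[Q(α):Q] = 24

The minimal polynomial of ζ_78 over Q is the 78-th cyclotomic polynomial Φ_78(x), which is irreducible over Q and has degree φ(78) = 24. Hence [Q(α):Q] = φ(78) = 24.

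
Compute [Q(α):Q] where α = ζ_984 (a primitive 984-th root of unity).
[Q(α):Q] = 320

The minimal polynomial of ζ_984 over Q is the 984-th cyclotomic polynomial Φ_984(x), which is irreducible over Q and has degree φ(984) = 320. Hence [Q(α):Q] = φ(984) = 320.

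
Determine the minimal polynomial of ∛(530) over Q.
m_α(x) = x^3 - 530

α satisfies α^3 = 530, so x^3 - 530 annihilates α. By the rational root test, a rational root p/q (in lowest terms) of x^3 - 530 would satisfy p^3 = 530 q^3, forcing q = 1 and p^3 = 530; but 530 is not a perfect cube, contradiction. A monic cubic over Q with no rational root is irreducible (any nontrivial factorization would include a linear factor). Hence x^3 - 530 is the minimal polynomial of α, and in particular [Q(α):Q] = 3.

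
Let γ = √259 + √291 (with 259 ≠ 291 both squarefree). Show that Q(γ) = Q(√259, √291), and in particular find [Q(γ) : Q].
[Q(γ) : Q] = 4 (equivalently, Q(γ) = Q(√259, √291))

Obviously Q(γ) ⊆ Q(√259, √291), and [Q(√259, √291):Q] = 4 (since 259, 291 are distinct squarefree integers > 1 with 75369 not a perfect square). To show equality we compute the minimal polynomial of γ. From γ = √259 + √291: γ^2 = 259 + 2√(75369) + 291 = 550 + 2√(75369), so γ^2 - 550 = 2√(75369); squaring, (γ^2 - 550)^2 = 4·75369, i.e. γ^4 - 1100γ^2 + 302500 - 301476 = 0, i.e. γ^4 - 1100γ^2 + 1024 = 0. So γ is a root of x^4 - 1100x^2 + 1024. This polynomial is irreducible over Q: it has no rational root (each ±√259 ± √291 is irrational), and any factorization into two quadratics over Q would force √(75369) ∈ Q (pairing opposite roots) or √259, √291 ∈ Q (other pairings), all impossible. Hence [Q(γ):Q] = 4 = [Q(√259, √291):Q], so Q(γ) = Q(√259, √291).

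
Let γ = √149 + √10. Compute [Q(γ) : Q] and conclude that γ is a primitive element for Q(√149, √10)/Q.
[Q(γ) : Q] = 4 (equivalently, Q(γ) = Q(√149, √10))

Obviously Q(γ) ⊆ Q(√149, √10), and [Q(√149, √10):Q] = 4 (since 149, 10 are distinct squarefree integers > 1 with 1490 not a perfect square). To show equality we compute the minimal polynomial of γ. From γ = √149 + √10: γ^2 = 149 + 2√(1490) + 10 = 159 + 2√(1490), so γ^2 - 159 = 2√(1490); squaring, (γ^2 - 159)^2 = 4·1490, i.e. γ^4 - 318γ^2 + 25281 - 5960 = 0, i.e. γ^4 - 318γ^2 + 19321 = 0. So γ is a root of x^4 - 318x^2 + 19321. This polynomial is irreducible over Q: it has no rational root (each ±√149 ± √10 is irrational), and any factorization into two quadratics over Q would force √(1490) ∈ Q (pairing opposite roots) or √149, √10 ∈ Q (other pairings), all impossible. Hence [Q(γ):Q] = 4 = [Q(√149, √10):Q], so Q(γ) = Q(√149, √10).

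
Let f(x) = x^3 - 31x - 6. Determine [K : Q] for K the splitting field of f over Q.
[K : Q] = 6

By the rational root test, any rational root of the monic integer polynomial f(x) = x^3 - 31x - 6 must be an integer dividing the constant term -6, i.e. one of ±{1, 2, 3, 6}. Evaluating: f(1) = -36, f(-1) = 24, f(2) = -60, f(-2) = 48, f(3) = -72, f(-3) = 60, f(6) = 24, f(-6) = -36; none is 0, so f has no rational root and is therefore irreducible over Q (a cubic with no linear factor over a field is irreducible). For an irreducible cubic, the Galois group is A_3 or S_3 according as the discriminant disc(f) = -4a^3 - 27b^2 = -4·(-31)^3 - 27·(-6)^2 = 118192 is or is not a square in Q. Here disc(f) = 118192 is not a perfect square in Q, so the Galois group of f over Q is not contained in A_3 and must be all of S_3. The splitting field has degree |S_3| = 6 over Q, so [K : Q] = 6.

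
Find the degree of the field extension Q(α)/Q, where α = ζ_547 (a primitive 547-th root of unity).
[Q(α):Q] = 546

The minimal polynomial of ζ_547 over Q is the 547-th cyclotomic polynomial Φ_547(x), which is irreducible over Q and has degree φ(547) = 546. Hence [Q(α):Q] = φ(547) = 546.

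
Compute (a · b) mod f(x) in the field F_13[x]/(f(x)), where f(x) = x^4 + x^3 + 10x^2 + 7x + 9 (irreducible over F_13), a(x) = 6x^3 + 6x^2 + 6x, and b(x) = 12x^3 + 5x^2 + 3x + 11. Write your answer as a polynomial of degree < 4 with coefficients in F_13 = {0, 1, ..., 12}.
a · b ≡ 5x^3 + x^2 + 7x + 2 (mod f(x))

Multiply in F_13[x]: a(x)·b(x) = (6x^3 + 6x^2 + 6x)·(12x^3 + 5x^2 + 3x + 11) = 7x^6 + 11x^5 + 3x^4 + 10x^3 + 6x^2 + x. This has degree ≥ 4, so divide by f(x) over F_13: 7x^6 + 11x^5 + 3x^4 + 10x^3 + 6x^2 + x = (7x^2 + 4x + 7)·(x^4 + x^3 + 10x^2 + 7x + 9) + (5x^3 + x^2 + 7x + 2). Hence a·b ≡ 5x^3 + x^2 + 7x + 2 (mod f). (F_13[x]/(f) is a field with 13^4 = 28561 elements since f is irreducible of degree 4.)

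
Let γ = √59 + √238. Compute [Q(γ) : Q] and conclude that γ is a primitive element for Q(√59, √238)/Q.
[Q(γ) : Q] = 4 (equivalently, Q(γ) = Q(√59, √238))

Obviously Q(γ) ⊆ Q(√59, √238), and [Q(√59, √238):Q] = 4 (since 59, 238 are distinct squarefree integers > 1 with 14042 not a perfect square). To show equality we compute the minimal polynomial of γ. From γ = √59 + √238: γ^2 = 59 + 2√(14042) + 238 = 297 + 2√(14042), so γ^2 - 297 = 2√(14042); squaring, (γ^2 - 297)^2 = 4·14042, i.e. γ^4 - 594γ^2 + 88209 - 56168 = 0, i.e. γ^4 - 594γ^2 + 32041 = 0. So γ is a root of x^4 - 594x^2 + 32041. This polynomial is irreducible over Q: it has no rational root (each ±√59 ± √238 is irrational), and any factorization into two quadratics over Q would force √(14042) ∈ Q (pairing opposite roots) or √59, √238 ∈ Q (other pairings), all impossible. Hence [Q(γ):Q] = 4 = [Q(√59, √238):Q], so Q(γ) = Q(√59, √238).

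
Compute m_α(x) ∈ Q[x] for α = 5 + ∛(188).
m_α(x) = x^3 - 15x^2 + 75x - 313

Set β = α - 5 = ∛(188), so β^3 = 188. Then (α - 5)^3 - 188 = 0, i.e. α is a root of g(x) = (x - 5)^3 - 188 = x^3 - 15x^2 + 75x - 313. Since g(x) = h(x - 5) where h(x) = x^3 - 188, and h is irreducible over Q (because 188 is not a perfect cube, so h has no rational root, and a monic cubic with no rational root is irreducible), g is also irreducible (irreducibility is preserved under the substitution x → x - 5). Hence m_α(x) = x^3 - 15x^2 + 75x - 313.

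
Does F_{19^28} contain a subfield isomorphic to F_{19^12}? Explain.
No: F_{19^12} is not a subfield of F_{19^28}

F_{p^m} embeds in F_{p^n} iff m | n. Here 12 ∤ 28 (since 28 = 2·12 + 4 with remainder 4 ≠ 0), so F_{19^12} is not a subfield of F_{19^28}. Equivalently: if it were, the tower law would give 12 = [F_{19^12}:F_19] dividing [F_{19^28}:F_19] = 28, contradiction.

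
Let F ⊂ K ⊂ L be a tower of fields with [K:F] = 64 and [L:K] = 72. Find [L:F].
[L:F] = 4608

The tower law says that for any tower of field extensions F ⊂ K ⊂ L with finite degrees, [L:F] = [L:K] · [K:F]. Here this gives [L:F] = 72 · 64 = 4608.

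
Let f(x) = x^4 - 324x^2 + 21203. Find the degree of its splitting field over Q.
[K : Q] = 4

Solving the quadratic in x^2: x^2 = (324 ± √(324^2 - 4·21203))/2 = (324 ± √20164)/2 = (324 ± 142)/2, giving x^2 = 233 or x^2 = 91. So f(x) = (x^2 - 233)(x^2 - 91) and the roots of f are ±√233, ±√91. Hence the splitting field is K = Q(√233, √91). Since 233 and 91 are distinct squarefree integers > 1, their product 21203 is not a perfect square, so √91 ∉ Q(√233). By the tower law [K:Q] = [Q(√233,√91):Q(√233)] · [Q(√233):Q] = 2 · 2 = 4.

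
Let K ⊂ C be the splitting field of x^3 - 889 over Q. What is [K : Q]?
[K : Q] = 6

The roots of x^3 - 889 are ∛889, ω∛889, ω^2∛889 where ω = e^(2πi/3) is a primitive cube root of unity, so K = Q(∛889, ω). Now [Q(∛889):Q] = 3 (since 889 is not a perfect cube, x^3 - 889 is irreducible) and [Q(ω):Q] = 2. Both 2 and 3 divide [K:Q], and [K:Q] ≤ 3·2 = 6, so [K:Q] = 6. (Equivalently: Q(∛889) ⊂ R but ω ∉ R, so [K : Q(∛889)] = 2.)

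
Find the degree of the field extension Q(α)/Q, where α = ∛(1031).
[Q(α):Q] = 3

The minimal polynomial of α is x^3 - 1031, irreducible over Q since 1031 is not a perfect cube (so x^3 - 1031 has no rational root). Hence [Q(α):Q] = deg(m_α) = 3.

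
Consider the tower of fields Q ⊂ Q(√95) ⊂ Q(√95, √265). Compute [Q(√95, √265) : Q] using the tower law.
[Q(√95, √265) : Q] = 4

[Q(√95):Q] = 2 (min poly x^2 - 95, irreducible since 95 is squarefree > 1). For the top step, suppose √265 ∈ Q(√95), say √265 = c + d√95 with c, d ∈ Q. Squaring: 265 = c^2 + 95d^2 + 2cd√95. Since √95 ∉ Q this forces 2cd = 0. If d = 0 then √265 = c ∈ Q, contradicting 265 squarefree > 1. If c = 0 then 265 = 95d^2, so 95·265 = (95d)^2 is a perfect square in Q — but 95·265 = 25175 is not a perfect square (since 95 and 265 are distinct squarefree integers). Contradiction. Hence √265 ∉ Q(√95), so x^2 - 265 stays irreducible over Q(√95) and [Q(√95, √265) : Q(√95)] = 2. By the tower law, [Q(√95, √265) : Q] = 2 · 2 = 4.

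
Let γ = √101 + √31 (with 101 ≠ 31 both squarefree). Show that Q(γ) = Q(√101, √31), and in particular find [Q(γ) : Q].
[Q(γ) : Q] = 4 (equivalently, Q(γ) = Q(√101, √31))

Obviously Q(γ) ⊆ Q(√101, √31), and [Q(√101, √31):Q] = 4 (since 101, 31 are distinct squarefree integers > 1 with 3131 not a perfect square). To show equality we compute the minimal polynomial of γ. From γ = √101 + √31: γ^2 = 101 + 2√(3131) + 31 = 132 + 2√(3131), so γ^2 - 132 = 2√(3131); squaring, (γ^2 - 132)^2 = 4·3131, i.e. γ^4 - 264γ^2 + 17424 - 12524 = 0, i.e. γ^4 - 264γ^2 + 4900 = 0. So γ is a root of x^4 - 264x^2 + 4900. This polynomial is irreducible over Q: it has no rational root (each ±√101 ± √31 is irrational), and any factorization into two quadratics over Q would force √(3131) ∈ Q (pairing opposite roots) or √101, √31 ∈ Q (other pairings), all impossible. Hence [Q(γ):Q] = 4 = [Q(√101, √31):Q], so Q(γ) = Q(√101, √31).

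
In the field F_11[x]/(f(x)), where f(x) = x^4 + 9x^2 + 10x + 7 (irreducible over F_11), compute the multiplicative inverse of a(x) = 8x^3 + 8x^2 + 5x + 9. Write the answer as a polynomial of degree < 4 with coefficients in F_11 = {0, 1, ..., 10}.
a(x)^(-1) ≡ 2x^3 + 3x^2 + 10x (mod f(x))

Since f is irreducible over F_11, F_11[x]/(f) is a field and a(x) ≠ 0 has an inverse. Apply the extended Euclidean algorithm to f(x) and a(x) in F_11[x]: f(x) = (7x + 4)·a(x) + (8x^2 + 4x + 4);  a(x) = (x + 6)·(8x^2 + 4x + 4) + (10x + 7);  (8x^2 + 4x + 4) = (3x + 6)·(10x + 7) + (6). The last nonzero remainder is the constant 6 = gcd(f, a) in F_11. Back-substituting through the division chain expresses 6 = s(x)·a(x) + t(x)·f(x) with s(x) ≡ x^3 + 7x^2 + 5x (mod f), so (x^3 + 7x^2 + 5x)·a(x) ≡ 6 (mod f). Multiplying by 6^(-1) ≡ 2 in F_11 gives a(x)^(-1) ≡ 2·(x^3 + 7x^2 + 5x) ≡ 2x^3 + 3x^2 + 10x (mod f). Check: (8x^3 + 8x^2 + 5x + 9)·(2x^3 + 3x^2 + 10x) = 5x^6 + 7x^5 + 4x^4 + 3x^3 + 2x ≡ 1 (mod x^4 + 9x^2 + 10x + 7).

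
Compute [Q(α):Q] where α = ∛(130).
[Q(α):Q] = 3

The minimal polynomial of α is x^3 - 130, irreducible over Q since 130 is not a perfect cube (so x^3 - 130 has no rational root). Hence [Q(α):Q] = deg(m_α) = 3.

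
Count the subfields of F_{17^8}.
F_{17^8} has 4 subfields

The subfields of F_{p^n} are exactly the fields F_{p^d} for d | n (each is the fixed field of the unique index-d subgroup of Gal(F_{p^n}/F_p) ≅ Z/nZ). The divisors of n = 8 are {1, 2, 4, 8}, giving 4 subfields: F_{17^1}, F_{17^2}, F_{17^4}, F_{17^8}.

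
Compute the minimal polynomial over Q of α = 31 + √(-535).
m_α(x) = x^2 - 62x + 1496

From α - 31 = √(-535), squaring gives (α - 31)^2 = -535, i.e. α^2 - 62α + 961 = -535, so α^2 - 62α + 1496 = 0. The discriminant of x^2 - 62x + 1496 is (-62)^2 - 4·(1496) = 3844 - 5984 = -2140, and 4·(-535) is not a perfect square in Q since -535 is squarefree and ≠ 1. Hence x^2 - 62x + 1496 is irreducible over Q and is the minimal polynomial of α.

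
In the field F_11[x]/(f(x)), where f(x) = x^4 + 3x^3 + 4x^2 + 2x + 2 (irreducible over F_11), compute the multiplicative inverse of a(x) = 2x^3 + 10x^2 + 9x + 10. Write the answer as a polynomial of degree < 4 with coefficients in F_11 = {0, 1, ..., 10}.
a(x)^(-1) ≡ 6x^3 + 7x^2 + 6x + 7 (mod f(x))

Since f is irreducible over F_11, F_11[x]/(f) is a field and a(x) ≠ 0 has an inverse. Apply the extended Euclidean algorithm to f(x) and a(x) in F_11[x]: f(x) = (6x + 10)·a(x) + (4x^2 + 6x + 1);  a(x) = (6x + 10)·(4x^2 + 6x + 1) + (9x);  (4x^2 + 6x + 1) = (9x + 8)·(9x) + (1). The last nonzero remainder is the constant 1 = gcd(f, a) in F_11. Back-substituting through the division chain expresses 1 = s(x)·a(x) + t(x)·f(x) with s(x) ≡ 6x^3 + 7x^2 + 6x + 7 (mod f), so a(x)^(-1) ≡ s(x) = 6x^3 + 7x^2 + 6x + 7 (mod f). Check: (2x^3 + 10x^2 + 9x + 10)·(6x^3 + 7x^2 + 6x + 7) = x^6 + 8x^5 + 4x^4 + 10x^3 + 7x^2 + 2x + 4 ≡ 1 (mod x^4 + 3x^3 + 4x^2 + 2x + 2).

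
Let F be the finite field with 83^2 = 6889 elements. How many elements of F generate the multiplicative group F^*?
There are φ(6888) = 1920 primitive elements

F_q^* is cyclic of order q - 1 = 6888. A cyclic group of order m has exactly φ(m) generators. Here m = 6888 = 2^3 · 3 · 7 · 41, so the number of primitive elements is φ(6888) = 1920.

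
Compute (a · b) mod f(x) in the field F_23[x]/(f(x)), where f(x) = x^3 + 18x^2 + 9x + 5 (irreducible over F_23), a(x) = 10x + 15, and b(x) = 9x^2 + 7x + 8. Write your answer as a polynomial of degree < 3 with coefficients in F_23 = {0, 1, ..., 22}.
a · b ≡ 11x^2 + 19x + 15 (mod f(x))

Multiply in F_23[x]: a(x)·b(x) = (10x + 15)·(9x^2 + 7x + 8) = 21x^3 + 21x^2 + x + 5. This has degree ≥ 3, so divide by f(x) over F_23: 21x^3 + 21x^2 + x + 5 = (21)·(x^3 + 18x^2 + 9x + 5) + (11x^2 + 19x + 15). Hence a·b ≡ 11x^2 + 19x + 15 (mod f). (F_23[x]/(f) is a field with 23^3 = 12167 elements since f is irreducible of degree 3.)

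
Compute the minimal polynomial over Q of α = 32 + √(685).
m_α(x) = x^2 - 64x + 339

From α - 32 = √(685), squaring gives (α - 32)^2 = 685, i.e. α^2 - 64α + 1024 = 685, so α^2 - 64α + 339 = 0. The discriminant of x^2 - 64x + 339 is (-64)^2 - 4·(339) = 4096 - 1356 = 2740, and 4·(685) is not a perfect square in Q since 685 is squarefree and ≠ 1. Hence x^2 - 64x + 339 is irreducible over Q and is the minimal polynomial of α.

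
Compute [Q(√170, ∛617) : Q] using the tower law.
[Q(√170, ∛617) : Q] = 6

Let L = Q(√170, ∛617). Since Q(√170) ⊂ L and [Q(√170):Q] = 2, the tower law gives 2 | [L:Q]. Likewise Q(∛617) ⊂ L with [Q(∛617):Q] = 3 (because 617 is not a perfect cube), so 3 | [L:Q]. As gcd(2,3) = 1, [L:Q] is divisible by 6. Conversely L is generated over Q by √170 and ∛617, so [L:Q] ≤ 2·3 = 6. Therefore [Q(√170, ∛617) : Q] = 6.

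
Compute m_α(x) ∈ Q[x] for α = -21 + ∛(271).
m_α(x) = x^3 + 63x^2 + 1323x + 8990

Set β = α + 21 = ∛(271), so β^3 = 271. Then (α + 21)^3 - 271 = 0, i.e. α is a root of g(x) = (x + 21)^3 - 271 = x^3 + 63x^2 + 1323x + 8990. Since g(x) = h(x + 21) where h(x) = x^3 - 271, and h is irreducible over Q (because 271 is not a perfect cube, so h has no rational root, and a monic cubic with no rational root is irreducible), g is also irreducible (irreducibility is preserved under the substitution x → x + 21). Hence m_α(x) = x^3 + 63x^2 + 1323x + 8990.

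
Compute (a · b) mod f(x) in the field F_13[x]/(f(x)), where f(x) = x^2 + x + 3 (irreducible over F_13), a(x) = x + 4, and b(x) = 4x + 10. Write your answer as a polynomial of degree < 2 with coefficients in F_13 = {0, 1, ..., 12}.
a · b ≡ 9x + 2 (mod f(x))

Multiply in F_13[x]: a(x)·b(x) = (x + 4)·(4x + 10) = 4x^2 + 1. This has degree ≥ 2, so divide by f(x) over F_13: 4x^2 + 1 = (4)·(x^2 + x + 3) + (9x + 2). Hence a·b ≡ 9x + 2 (mod f). (F_13[x]/(f) is a field with 13^2 = 169 elements since f is irreducible of degree 2.)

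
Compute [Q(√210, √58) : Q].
[Q(√210, √58) : Q] = 4

[Q(√210):Q] = 2 (min poly x^2 - 210, irreducible since 210 is squarefree > 1). For the top step, suppose √58 ∈ Q(√210), say √58 = c + d√210 with c, d ∈ Q. Squaring: 58 = c^2 + 210d^2 + 2cd√210. Since √210 ∉ Q this forces 2cd = 0. If d = 0 then √58 = c ∈ Q, contradicting 58 squarefree > 1. If c = 0 then 58 = 210d^2, so 210·58 = (210d)^2 is a perfect square in Q — but 210·58 = 12180 is not a perfect square (since 210 and 58 are distinct squarefree integers). Contradiction. Hence √58 ∉ Q(√210), so x^2 - 58 stays irreducible over Q(√210) and [Q(√210, √58) : Q(√210)] = 2. By the tower law, [Q(√210, √58) : Q] = 2 · 2 = 4.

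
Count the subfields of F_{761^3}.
F_{761^3} has 2 subfields

The subfields of F_{p^n} are exactly the fields F_{p^d} for d | n (each is the fixed field of the unique index-d subgroup of Gal(F_{p^n}/F_p) ≅ Z/nZ). The divisors of n = 3 are {1, 3}, giving 2 subfields: F_{761^1}, F_{761^3}.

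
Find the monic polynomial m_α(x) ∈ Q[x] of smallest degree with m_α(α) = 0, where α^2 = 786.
m_α(x) = x^2 - 786

α satisfies α^2 - 786 = 0, so x^2 - 786 annihilates α. Since d = 786 is squarefree and ≠ 1, it is not a perfect square in Q, so x^2 - 786 has no rational root and is therefore irreducible over Q (a degree-2 polynomial over a field is irreducible iff it has no root). Hence m_α(x) = x^2 - 786.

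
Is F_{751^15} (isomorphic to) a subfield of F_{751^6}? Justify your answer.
No: F_{751^15} is not a subfield of F_{751^6}

F_{p^m} embeds in F_{p^n} iff m | n. Here 15 ∤ 6 (since 6 = 0·15 + 6 with remainder 6 ≠ 0), so F_{751^15} is not a subfield of F_{751^6}. Equivalently: if it were, the tower law would give 15 = [F_{751^15}:F_751] dividing [F_{751^6}:F_751] = 6, contradiction.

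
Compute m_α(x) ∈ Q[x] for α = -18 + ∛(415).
m_α(x) = x^3 + 54x^2 + 972x + 5417

Set β = α + 18 = ∛(415), so β^3 = 415. Then (α + 18)^3 - 415 = 0, i.e. α is a root of g(x) = (x + 18)^3 - 415 = x^3 + 54x^2 + 972x + 5417. Since g(x) = h(x + 18) where h(x) = x^3 - 415, and h is irreducible over Q (because 415 is not a perfect cube, so h has no rational root, and a monic cubic with no rational root is irreducible), g is also irreducible (irreducibility is preserved under the substitution x → x + 18). Hence m_α(x) = x^3 + 54x^2 + 972x + 5417.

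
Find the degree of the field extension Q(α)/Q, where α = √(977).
[Q(α):Q] = 2

[Q(α):Q] equals the degree of the minimal polynomial of α. Here α^2 = 977 and x^2 - 977 is irreducible (d = 977 is squarefree, ≠ 1, hence not a square), so deg(m_α) = 2. Thus [Q(α):Q] = 2.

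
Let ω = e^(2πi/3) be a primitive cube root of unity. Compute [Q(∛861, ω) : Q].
[Q(∛861, ω) : Q] = 6

[Q(∛861):Q] = 3 (min poly x^3 - 861, irreducible since 861 is not a perfect cube). [Q(ω):Q] = 2 (min poly x^2 + x + 1). Since Q(∛861) ⊂ R and ω ∉ R, we have ω ∉ Q(∛861), so x^2 + x + 1 remains irreducible over Q(∛861) and [Q(∛861, ω) : Q(∛861)] = 2. By the tower law, [Q(∛861, ω) : Q] = 3 · 2 = 6. (In fact Q(∛861, ω) is the splitting field of x^3 - 861 over Q.)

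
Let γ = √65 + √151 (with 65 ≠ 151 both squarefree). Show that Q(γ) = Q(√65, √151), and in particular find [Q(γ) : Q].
[Q(γ) : Q] = 4 (equivalently, Q(γ) = Q(√65, √151))

Obviously Q(γ) ⊆ Q(√65, √151), and [Q(√65, √151):Q] = 4 (since 65, 151 are distinct squarefree integers > 1 with 9815 not a perfect square). To show equality we compute the minimal polynomial of γ. From γ = √65 + √151: γ^2 = 65 + 2√(9815) + 151 = 216 + 2√(9815), so γ^2 - 216 = 2√(9815); squaring, (γ^2 - 216)^2 = 4·9815, i.e. γ^4 - 432γ^2 + 46656 - 39260 = 0, i.e. γ^4 - 432γ^2 + 7396 = 0. So γ is a root of x^4 - 432x^2 + 7396. This polynomial is irreducible over Q: it has no rational root (each ±√65 ± √151 is irrational), and any factorization into two quadratics over Q would force √(9815) ∈ Q (pairing opposite roots) or √65, √151 ∈ Q (other pairings), all impossible. Hence [Q(γ):Q] = 4 = [Q(√65, √151):Q], so Q(γ) = Q(√65, √151).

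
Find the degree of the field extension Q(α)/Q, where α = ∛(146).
[Q(α):Q] = 3

The minimal polynomial of α is x^3 - 146, irreducible over Q since 146 is not a perfect cube (so x^3 - 146 has no rational root). Hence [Q(α):Q] = deg(m_α) = 3.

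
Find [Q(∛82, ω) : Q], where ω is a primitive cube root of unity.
[Q(∛82, ω) : Q] = 6

[Q(∛82):Q] = 3 (min poly x^3 - 82, irreducible since 82 is not a perfect cube). [Q(ω):Q] = 2 (min poly x^2 + x + 1). Since Q(∛82) ⊂ R and ω ∉ R, we have ω ∉ Q(∛82), so x^2 + x + 1 remains irreducible over Q(∛82) and [Q(∛82, ω) : Q(∛82)] = 2. By the tower law, [Q(∛82, ω) : Q] = 3 · 2 = 6. (In fact Q(∛82, ω) is the splitting field of x^3 - 82 over Q.)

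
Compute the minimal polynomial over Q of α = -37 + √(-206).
m_α(x) = x^2 + 74x + 1575

From α + 37 = √(-206), squaring gives (α + 37)^2 = -206, i.e. α^2 + 74α + 1369 = -206, so α^2 + 74α + 1575 = 0. The discriminant of x^2 + 74x + 1575 is (74)^2 - 4·(1575) = 5476 - 6300 = -824, and 4·(-206) is not a perfect square in Q since -206 is squarefree and ≠ 1. Hence x^2 + 74x + 1575 is irreducible over Q and is the minimal polynomial of α.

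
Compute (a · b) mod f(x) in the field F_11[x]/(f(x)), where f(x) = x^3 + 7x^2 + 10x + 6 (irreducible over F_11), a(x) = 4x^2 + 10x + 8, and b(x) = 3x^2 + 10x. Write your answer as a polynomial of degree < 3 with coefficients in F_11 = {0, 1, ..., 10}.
a · b ≡ 3x^2 + 5x + 7 (mod f(x))

Multiply in F_11[x]: a(x)·b(x) = (4x^2 + 10x + 8)·(3x^2 + 10x) = x^4 + 4x^3 + 3x^2 + 3x. This has degree ≥ 3, so divide by f(x) over F_11: x^4 + 4x^3 + 3x^2 + 3x = (x + 8)·(x^3 + 7x^2 + 10x + 6) + (3x^2 + 5x + 7). Hence a·b ≡ 3x^2 + 5x + 7 (mod f). (F_11[x]/(f) is a field with 11^3 = 1331 elements since f is irreducible of degree 3.)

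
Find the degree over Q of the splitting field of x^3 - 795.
[K : Q] = 6

The roots of x^3 - 795 are ∛795, ω∛795, ω^2∛795 where ω = e^(2πi/3) is a primitive cube root of unity, so K = Q(∛795, ω). Now [Q(∛795):Q] = 3 (since 795 is not a perfect cube, x^3 - 795 is irreducible) and [Q(ω):Q] = 2. Both 2 and 3 divide [K:Q], and [K:Q] ≤ 3·2 = 6, so [K:Q] = 6. (Equivalently: Q(∛795) ⊂ R but ω ∉ R, so [K : Q(∛795)] = 2.)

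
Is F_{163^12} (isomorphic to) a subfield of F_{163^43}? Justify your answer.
No: F_{163^12} is not a subfield of F_{163^43}

F_{p^m} embeds in F_{p^n} iff m | n. Here 12 ∤ 43 (since 43 = 3·12 + 7 with remainder 7 ≠ 0), so F_{163^12} is not a subfield of F_{163^43}. Equivalently: if it were, the tower law would give 12 = [F_{163^12}:F_163] dividing [F_{163^43}:F_163] = 43, contradiction.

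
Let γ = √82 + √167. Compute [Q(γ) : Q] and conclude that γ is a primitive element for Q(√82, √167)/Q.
[Q(γ) : Q] = 4 (equivalently, Q(γ) = Q(√82, √167))

Obviously Q(γ) ⊆ Q(√82, √167), and [Q(√82, √167):Q] = 4 (since 82, 167 are distinct squarefree integers > 1 with 13694 not a perfect square). To show equality we compute the minimal polynomial of γ. From γ = √82 + √167: γ^2 = 82 + 2√(13694) + 167 = 249 + 2√(13694), so γ^2 - 249 = 2√(13694); squaring, (γ^2 - 249)^2 = 4·13694, i.e. γ^4 - 498γ^2 + 62001 - 54776 = 0, i.e. γ^4 - 498γ^2 + 7225 = 0. So γ is a root of x^4 - 498x^2 + 7225. This polynomial is irreducible over Q: it has no rational root (each ±√82 ± √167 is irrational), and any factorization into two quadratics over Q would force √(13694) ∈ Q (pairing opposite roots) or √82, √167 ∈ Q (other pairings), all impossible. Hence [Q(γ):Q] = 4 = [Q(√82, √167):Q], so Q(γ) = Q(√82, √167).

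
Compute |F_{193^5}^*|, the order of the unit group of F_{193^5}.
|F_{193^5}^*| = 267785184192

F_{193^5} has 193^5 = 267785184193 elements; its multiplicative group consists of all nonzero elements, so |F_{193^5}^*| = 267785184193 - 1 = 267785184192. (It is cyclic since any finite subgroup of the multiplicative group of a field is cyclic.)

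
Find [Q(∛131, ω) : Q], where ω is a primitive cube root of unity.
[Q(∛131, ω) : Q] = 6

[Q(∛131):Q] = 3 (min poly x^3 - 131, irreducible since 131 is not a perfect cube). [Q(ω):Q] = 2 (min poly x^2 + x + 1). Since Q(∛131) ⊂ R and ω ∉ R, we have ω ∉ Q(∛131), so x^2 + x + 1 remains irreducible over Q(∛131) and [Q(∛131, ω) : Q(∛131)] = 2. By the tower law, [Q(∛131, ω) : Q] = 3 · 2 = 6. (In fact Q(∛131, ω) is the splitting field of x^3 - 131 over Q.)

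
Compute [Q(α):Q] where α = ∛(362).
[Q(α):Q] = 3

The minimal polynomial of α is x^3 - 362, irreducible over Q since 362 is not a perfect cube (so x^3 - 362 has no rational root). Hence [Q(α):Q] = deg(m_α) = 3.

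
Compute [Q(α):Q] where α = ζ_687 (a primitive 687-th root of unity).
[Q(α):Q] = 456

The minimal polynomial of ζ_687 over Q is the 687-th cyclotomic polynomial Φ_687(x), which is irreducible over Q and has degree φ(687) = 456. Hence [Q(α):Q] = φ(687) = 456.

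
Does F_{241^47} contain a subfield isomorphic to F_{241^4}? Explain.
No: F_{241^4} is not a subfield of F_{241^47}

F_{p^m} embeds in F_{p^n} iff m | n. Here 4 ∤ 47 (since 47 = 11·4 + 3 with remainder 3 ≠ 0), so F_{241^4} is not a subfield of F_{241^47}. Equivalently: if it were, the tower law would give 4 = [F_{241^4}:F_241] dividing [F_{241^47}:F_241] = 47, contradiction.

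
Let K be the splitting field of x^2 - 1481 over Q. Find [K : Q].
[K : Q] = 2

f(x) = x^2 - 1481 factors as (x - √1481)(x + √1481). The splitting field is K = Q(√1481). Since 1481 is squarefree and > 1, it is not a perfect square, so x^2 - 1481 is irreducible over Q and [Q(√1481) : Q] = 2. Hence [K : Q] = 2.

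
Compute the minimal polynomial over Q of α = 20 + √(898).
m_α(x) = x^2 - 40x - 498

From α - 20 = √(898), squaring gives (α - 20)^2 = 898, i.e. α^2 - 40α + 400 = 898, so α^2 - 40α - 498 = 0. The discriminant of x^2 - 40x - 498 is (-40)^2 - 4·(-498) = 1600 + 1992 = 3592, and 4·(898) is not a perfect square in Q since 898 is squarefree and ≠ 1. Hence x^2 - 40x - 498 is irreducible over Q and is the minimal polynomial of α.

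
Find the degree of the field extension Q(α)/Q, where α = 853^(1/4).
[Q(α):Q] = 4

α is a root of x^4 - 853. By Eisenstein's criterion at the prime p = 853 (which divides the constant term 853 but p^2 = 727609 does not, since 853 is squarefree), x^4 - 853 is irreducible over Q. Hence [Q(α):Q] = 4.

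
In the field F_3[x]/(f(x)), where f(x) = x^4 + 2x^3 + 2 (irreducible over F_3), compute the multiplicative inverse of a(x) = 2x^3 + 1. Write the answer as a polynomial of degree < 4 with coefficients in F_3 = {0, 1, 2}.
a(x)^(-1) ≡ 2x^3 + 2x^2 + x (mod f(x))

Since f is irreducible over F_3, F_3[x]/(f) is a field and a(x) ≠ 0 has an inverse. Apply the extended Euclidean algorithm to f(x) and a(x) in F_3[x]: f(x) = (2x + 1)·a(x) + (x + 1);  a(x) = (2x^2 + x + 2)·(x + 1) + (2). The last nonzero remainder is the constant 2 = gcd(f, a) in F_3. Back-substituting through the division chain expresses 2 = s(x)·a(x) + t(x)·f(x) with s(x) ≡ x^3 + x^2 + 2x (mod f), so (x^3 + x^2 + 2x)·a(x) ≡ 2 (mod f). Multiplying by 2^(-1) ≡ 2 in F_3 gives a(x)^(-1) ≡ 2·(x^3 + x^2 + 2x) ≡ 2x^3 + 2x^2 + x (mod f). Check: (2x^3 + 1)·(2x^3 + 2x^2 + x) = x^6 + x^5 + 2x^4 + 2x^3 + 2x^2 + x ≡ 1 (mod x^4 + 2x^3 + 2).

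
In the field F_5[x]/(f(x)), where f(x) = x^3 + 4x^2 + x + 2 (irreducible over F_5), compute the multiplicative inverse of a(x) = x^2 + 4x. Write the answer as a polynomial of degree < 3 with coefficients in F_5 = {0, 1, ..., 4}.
a(x)^(-1) ≡ x^2 + 2x + 1 (mod f(x))

Since f is irreducible over F_5, F_5[x]/(f) is a field and a(x) ≠ 0 has an inverse. Apply the extended Euclidean algorithm to f(x) and a(x) in F_5[x]: f(x) = (x)·a(x) + (x + 2);  a(x) = (x + 2)·(x + 2) + (1). The last nonzero remainder is the constant 1 = gcd(f, a) in F_5. Back-substituting through the division chain expresses 1 = s(x)·a(x) + t(x)·f(x) with s(x) ≡ x^2 + 2x + 1 (mod f), so a(x)^(-1) ≡ s(x) = x^2 + 2x + 1 (mod f). Check: (x^2 + 4x)·(x^2 + 2x + 1) = x^4 + x^3 + 4x^2 + 4x ≡ 1 (mod x^3 + 4x^2 + x + 2).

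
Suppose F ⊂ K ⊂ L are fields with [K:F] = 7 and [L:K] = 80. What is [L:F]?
[L:F] = 560

The tower law says that for any tower of field extensions F ⊂ K ⊂ L with finite degrees, [L:F] = [L:K] · [K:F]. Here this gives [L:F] = 80 · 7 = 560.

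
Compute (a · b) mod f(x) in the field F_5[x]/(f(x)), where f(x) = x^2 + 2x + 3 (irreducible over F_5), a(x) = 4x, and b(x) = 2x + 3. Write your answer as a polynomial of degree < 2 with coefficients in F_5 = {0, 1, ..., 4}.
a · b ≡ x + 1 (mod f(x))

Multiply in F_5[x]: a(x)·b(x) = (4x)·(2x + 3) = 3x^2 + 2x. This has degree ≥ 2, so divide by f(x) over F_5: 3x^2 + 2x = (3)·(x^2 + 2x + 3) + (x + 1). Hence a·b ≡ x + 1 (mod f). (F_5[x]/(f) is a field with 5^2 = 25 elements since f is irreducible of degree 2.)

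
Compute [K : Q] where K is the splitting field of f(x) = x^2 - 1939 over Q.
[K : Q] = 2

f(x) = x^2 - 1939 factors as (x - √1939)(x + √1939). The splitting field is K = Q(√1939). Since 1939 is squarefree and > 1, it is not a perfect square, so x^2 - 1939 is irreducible over Q and [Q(√1939) : Q] = 2. Hence [K : Q] = 2.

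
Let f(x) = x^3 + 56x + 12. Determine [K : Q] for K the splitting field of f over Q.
[K : Q] = 6

By the rational root test, any rational root of the monic integer polynomial f(x) = x^3 + 56x + 12 must be an integer dividing the constant term 12, i.e. one of ±{1, 2, 3, 4, 6, 12}. Evaluating: f(1) = 69, f(-1) = -45, f(2) = 132, f(-2) = -108, f(3) = 207, f(-3) = -183, f(4) = 300, f(-4) = -276, f(6) = 564, f(-6) = -540, f(12) = 2412, f(-12) = -2388; none is 0, so f has no rational root and is therefore irreducible over Q (a cubic with no linear factor over a field is irreducible). For an irreducible cubic, the Galois group is A_3 or S_3 according as the discriminant disc(f) = -4a^3 - 27b^2 = -4·(56)^3 - 27·(12)^2 = -706352 is or is not a square in Q. Here disc(f) = -706352 is not a perfect square in Q, so the Galois group of f over Q is not contained in A_3 and must be all of S_3. The splitting field has degree |S_3| = 6 over Q, so [K : Q] = 6.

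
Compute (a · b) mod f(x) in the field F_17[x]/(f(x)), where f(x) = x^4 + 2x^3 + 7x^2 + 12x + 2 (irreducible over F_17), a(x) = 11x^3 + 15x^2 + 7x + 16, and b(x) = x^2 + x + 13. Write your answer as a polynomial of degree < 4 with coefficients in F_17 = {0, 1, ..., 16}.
a · b ≡ 12x^3 + 7x^2 + 3x + 13 (mod f(x))

Multiply in F_17[x]: a(x)·b(x) = (11x^3 + 15x^2 + 7x + 16)·(x^2 + x + 13) = 11x^5 + 9x^4 + 12x^3 + 14x^2 + 5x + 4. This has degree ≥ 4, so divide by f(x) over F_17: 11x^5 + 9x^4 + 12x^3 + 14x^2 + 5x + 4 = (11x + 4)·(x^4 + 2x^3 + 7x^2 + 12x + 2) + (12x^3 + 7x^2 + 3x + 13). Hence a·b ≡ 12x^3 + 7x^2 + 3x + 13 (mod f). (F_17[x]/(f) is a field with 17^4 = 83521 elements since f is irreducible of degree 4.)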